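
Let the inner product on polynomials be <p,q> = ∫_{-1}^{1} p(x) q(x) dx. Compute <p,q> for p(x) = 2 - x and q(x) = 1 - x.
<p,q> = 14/3

Expand the product: p(x)·q(x) = x^2 - 3*x + 2.
∫_{-1}^{1} of each monomial x^k gives [2/(k+1) if k even, 0 if k odd]. Integrating term-by-term (or equivalently evaluating the antiderivative F(x) = x^3/3 - 3*x^2/2 + 2*x at the endpoints):
  F(1) − F(−1) = 5/6 − (-23/6) = 14/3.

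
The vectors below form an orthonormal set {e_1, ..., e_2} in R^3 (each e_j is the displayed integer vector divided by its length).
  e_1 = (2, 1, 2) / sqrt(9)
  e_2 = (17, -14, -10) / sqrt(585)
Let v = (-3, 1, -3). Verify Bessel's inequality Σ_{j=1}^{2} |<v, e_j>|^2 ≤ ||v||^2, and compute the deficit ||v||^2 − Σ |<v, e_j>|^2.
Σ |<v, e_j>|^2 = 202/13; ||v||^2 = 19; deficit = 45/13

Write each e_j = u_j / sqrt(<u_j, u_j>) where u_j is the displayed integer vector. Then <v, e_j> = <v, u_j> / sqrt(<u_j, u_j>), so |<v, e_j>|^2 = <v, u_j>^2 / <u_j, u_j>.
Coefficients: <v, e_1> = -11/sqrt(9), <v, e_2> = -35/sqrt(585).
Square and sum: Σ |<v, e_j>|^2 = 202/13.
Compute ||v||^2 = v·v = 19.
Deficit = 19 − 202/13 = 45/13 ≥ 0, confirming Bessel's inequality. (The deficit equals ||v − Σ <v,e_j> e_j||^2, the squared distance from v to span{e_j}.)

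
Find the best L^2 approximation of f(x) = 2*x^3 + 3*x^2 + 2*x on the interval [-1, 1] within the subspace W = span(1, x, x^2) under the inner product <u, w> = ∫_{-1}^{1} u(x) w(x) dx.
g(x) = 3*x^2 + 16*x/5

The best approximation g ∈ W is the orthogonal projection of f onto W. Writing g = a_0 + a_1 x + a_2 x^2, the coefficients solve the normal equations G · a = b where
  G_{ij} = <φ_i, φ_j> and b_i = <f, φ_i>, with φ_0 = 1, φ_1 = x, φ_2 = x^2.
G =
  [2, 0, 2/3]
  [0, 2/3, 0]
  [2/3, 0, 2/5],
b = (2, 32/15, 6/5).
Solving gives a_0 = 0, a_1 = 16/5, a_2 = 3, so
  g(x) = 3*x^2 + 16*x/5.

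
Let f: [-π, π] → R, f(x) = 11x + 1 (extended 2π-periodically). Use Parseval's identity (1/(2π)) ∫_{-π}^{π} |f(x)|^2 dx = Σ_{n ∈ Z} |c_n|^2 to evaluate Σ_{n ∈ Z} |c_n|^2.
Σ |c_n|^2 = 121π^2/3 + 1

Expand and integrate term by term over [-π, π]:
  ∫ (11x)^2 dx = 121·(2π^3/3); ∫ 2·11·(1)·x dx = 0 (odd integrand); ∫ 1^2 dx = 1·2π.
So (1/(2π)) ∫_{-π}^{π} (11x + 1)^2 dx = 121π^2/3 + 1 = 121π^2/3 + 1.
Parseval ⇒ Σ |c_n|^2 = 121π^2/3 + 1.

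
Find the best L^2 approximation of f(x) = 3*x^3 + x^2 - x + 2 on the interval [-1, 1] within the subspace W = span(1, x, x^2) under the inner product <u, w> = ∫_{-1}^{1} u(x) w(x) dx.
g(x) = x^2 + 4*x/5 + 2

The best approximation g ∈ W is the orthogonal projection of f onto W. Writing g = a_0 + a_1 x + a_2 x^2, the coefficients solve the normal equations G · a = b where
  G_{ij} = <φ_i, φ_j> and b_i = <f, φ_i>, with φ_0 = 1, φ_1 = x, φ_2 = x^2.
G =
  [2, 0, 2/3]
  [0, 2/3, 0]
  [2/3, 0, 2/5],
b = (14/3, 8/15, 26/15).
Solving gives a_0 = 2, a_1 = 4/5, a_2 = 1, so
  g(x) = x^2 + 4*x/5 + 2.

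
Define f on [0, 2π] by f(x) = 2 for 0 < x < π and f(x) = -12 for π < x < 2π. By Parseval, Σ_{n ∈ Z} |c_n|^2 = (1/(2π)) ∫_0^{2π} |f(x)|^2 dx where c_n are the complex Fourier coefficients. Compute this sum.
Σ |c_n|^2 = 74

Parseval equates the L^2 energy of f (normalised by 1/(2π)) with the ℓ^2 sum of its Fourier coefficients: (1/(2π)) ∫_0^{2π} |f|^2 = Σ |c_n|^2.
Compute the left side: (1/(2π)) [∫_0^π 2^2 dx + ∫_π^{2π} (-12)^2 dx] = (1/(2π)) · (4π + 144π) = (4 + 144)/2 = 74.
So Σ_{n ∈ Z} |c_n|^2 = 74.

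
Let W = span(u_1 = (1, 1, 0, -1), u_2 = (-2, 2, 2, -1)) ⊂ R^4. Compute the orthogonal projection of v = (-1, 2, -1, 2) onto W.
proj_W(v) = (-29/38, -1/38, 7/19, 4/19)

Set up U = [u_1 | ... | u_2] ∈ R^(4×2). The projector onto W = col(U) is P = U (U^T U)^(-1) U^T.
Compute U^T U =
  [3, 1]
  [1, 13],
and U^T v = (-1, 2).
Solve U^T U · c = U^T v for the coefficients: c = (-15/38, 7/38). The projection is proj_W(v) = U c.
Check: (v - proj_W(v)) · u_1 = 0  (should be 0).
Check: (v - proj_W(v)) · u_2 = 0  (should be 0).
Result: proj_W(v) = (-29/38, -1/38, 7/19, 4/19).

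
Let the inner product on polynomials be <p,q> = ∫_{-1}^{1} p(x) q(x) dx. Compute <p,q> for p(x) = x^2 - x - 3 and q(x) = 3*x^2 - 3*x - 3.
<p,q> = 66/5

Expand the product: p(x)·q(x) = 3*x^4 - 6*x^3 - 9*x^2 + 12*x + 9.
∫_{-1}^{1} of each monomial x^k gives [2/(k+1) if k even, 0 if k odd]. Integrating term-by-term (or equivalently evaluating the antiderivative F(x) = 3*x^5/5 - 3*x^4/2 - 3*x^3 + 6*x^2 + 9*x at the endpoints):
  F(1) − F(−1) = 111/10 − (-21/10) = 66/5.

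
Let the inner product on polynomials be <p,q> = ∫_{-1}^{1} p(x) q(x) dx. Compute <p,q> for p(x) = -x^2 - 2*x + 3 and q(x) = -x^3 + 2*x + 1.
<p,q> = 52/15

Expand the product: p(x)·q(x) = x^5 + 2*x^4 - 5*x^3 - 5*x^2 + 4*x + 3.
∫_{-1}^{1} of each monomial x^k gives [2/(k+1) if k even, 0 if k odd]. Integrating term-by-term (or equivalently evaluating the antiderivative F(x) = x^6/6 + 2*x^5/5 - 5*x^4/4 - 5*x^3/3 + 2*x^2 + 3*x at the endpoints):
  F(1) − F(−1) = 53/20 − (-49/60) = 52/15.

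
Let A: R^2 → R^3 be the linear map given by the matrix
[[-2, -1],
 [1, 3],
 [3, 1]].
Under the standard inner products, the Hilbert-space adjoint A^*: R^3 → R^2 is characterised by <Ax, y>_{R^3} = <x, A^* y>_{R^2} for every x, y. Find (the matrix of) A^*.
A^* = A^T =
[[-2, 1, 3],
 [-1, 3, 1]]

For real matrices with standard dot products, the defining identity <Ax, y> = <x, A^* y> gives (Ax)^T y = x^T (A^*) y, i.e. x^T A^T y = x^T (A^*) y. Since this holds for all x, y, we must have A^* = A^T. Therefore
A^* =
[[-2, 1, 3],
 [-1, 3, 1]].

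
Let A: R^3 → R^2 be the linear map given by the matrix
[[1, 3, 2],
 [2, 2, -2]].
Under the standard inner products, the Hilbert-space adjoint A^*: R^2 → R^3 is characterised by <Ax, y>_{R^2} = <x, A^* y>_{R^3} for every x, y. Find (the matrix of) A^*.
A^* = A^T =
[[1, 2],
 [3, 2],
 [2, -2]]

For real matrices with standard dot products, the defining identity <Ax, y> = <x, A^* y> gives (Ax)^T y = x^T (A^*) y, i.e. x^T A^T y = x^T (A^*) y. Since this holds for all x, y, we must have A^* = A^T. Therefore
A^* =
[[1, 2],
 [3, 2],
 [2, -2]].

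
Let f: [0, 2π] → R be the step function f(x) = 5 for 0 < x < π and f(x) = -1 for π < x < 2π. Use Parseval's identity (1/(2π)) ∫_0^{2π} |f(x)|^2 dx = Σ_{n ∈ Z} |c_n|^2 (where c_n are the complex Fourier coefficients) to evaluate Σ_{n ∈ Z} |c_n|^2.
Σ |c_n|^2 = 13

Parseval equates the L^2 energy of f (normalised by 1/(2π)) with the ℓ^2 sum of its Fourier coefficients: (1/(2π)) ∫_0^{2π} |f|^2 = Σ |c_n|^2.
Compute the left side: (1/(2π)) [∫_0^π 5^2 dx + ∫_π^{2π} (-1)^2 dx] = (1/(2π)) · (25π + 1π) = (25 + 1)/2 = 13.
So Σ_{n ∈ Z} |c_n|^2 = 13.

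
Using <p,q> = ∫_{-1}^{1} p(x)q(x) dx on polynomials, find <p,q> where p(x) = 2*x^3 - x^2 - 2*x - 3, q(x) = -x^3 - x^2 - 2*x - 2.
<p,q> = 596/35

Expand the product: p(x)·q(x) = -2*x^6 - x^5 - x^4 + 3*x^3 + 9*x^2 + 10*x + 6.
∫_{-1}^{1} of each monomial x^k gives [2/(k+1) if k even, 0 if k odd]. Integrating term-by-term (or equivalently evaluating the antiderivative F(x) = -2*x^7/7 - x^6/6 - x^5/5 + 3*x^4/4 + 3*x^3 + 5*x^2 + 6*x at the endpoints):
  F(1) − F(−1) = 5921/420 − (-1231/420) = 596/35.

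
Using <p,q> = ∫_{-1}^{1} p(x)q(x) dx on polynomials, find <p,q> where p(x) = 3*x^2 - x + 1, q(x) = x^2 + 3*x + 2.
<p,q> = 118/15

Expand the product: p(x)·q(x) = 3*x^4 + 8*x^3 + 4*x^2 + x + 2.
∫_{-1}^{1} of each monomial x^k gives [2/(k+1) if k even, 0 if k odd]. Integrating term-by-term (or equivalently evaluating the antiderivative F(x) = 3*x^5/5 + 2*x^4 + 4*x^3/3 + x^2/2 + 2*x at the endpoints):
  F(1) − F(−1) = 193/30 − (-43/30) = 118/15.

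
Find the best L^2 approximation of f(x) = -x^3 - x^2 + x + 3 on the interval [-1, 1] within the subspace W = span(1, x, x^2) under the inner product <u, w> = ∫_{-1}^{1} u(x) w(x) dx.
g(x) = -x^2 + 2*x/5 + 3

The best approximation g ∈ W is the orthogonal projection of f onto W. Writing g = a_0 + a_1 x + a_2 x^2, the coefficients solve the normal equations G · a = b where
  G_{ij} = <φ_i, φ_j> and b_i = <f, φ_i>, with φ_0 = 1, φ_1 = x, φ_2 = x^2.
G =
  [2, 0, 2/3]
  [0, 2/3, 0]
  [2/3, 0, 2/5],
b = (16/3, 4/15, 8/5).
Solving gives a_0 = 3, a_1 = 2/5, a_2 = -1, so
  g(x) = -x^2 + 2*x/5 + 3.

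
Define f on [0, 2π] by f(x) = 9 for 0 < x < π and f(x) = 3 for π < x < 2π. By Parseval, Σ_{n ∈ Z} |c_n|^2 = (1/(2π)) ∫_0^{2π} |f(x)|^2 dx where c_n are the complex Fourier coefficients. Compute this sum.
Σ |c_n|^2 = 45

Parseval equates the L^2 energy of f (normalised by 1/(2π)) with the ℓ^2 sum of its Fourier coefficients: (1/(2π)) ∫_0^{2π} |f|^2 = Σ |c_n|^2.
Compute the left side: (1/(2π)) [∫_0^π 9^2 dx + ∫_π^{2π} 3^2 dx] = (1/(2π)) · (81π + 9π) = (81 + 9)/2 = 45.
So Σ_{n ∈ Z} |c_n|^2 = 45.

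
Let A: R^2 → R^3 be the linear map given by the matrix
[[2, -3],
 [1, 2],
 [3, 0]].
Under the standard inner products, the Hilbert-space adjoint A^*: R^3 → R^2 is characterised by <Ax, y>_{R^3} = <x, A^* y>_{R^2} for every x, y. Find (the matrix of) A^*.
A^* = A^T =
[[2, 1, 3],
 [-3, 2, 0]]

For real matrices with standard dot products, the defining identity <Ax, y> = <x, A^* y> gives (Ax)^T y = x^T (A^*) y, i.e. x^T A^T y = x^T (A^*) y. Since this holds for all x, y, we must have A^* = A^T. Therefore
A^* =
[[2, 1, 3],
 [-3, 2, 0]].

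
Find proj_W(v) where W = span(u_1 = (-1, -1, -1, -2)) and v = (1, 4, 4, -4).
proj_W(v) = (1/7, 1/7, 1/7, 2/7)

Set up U = [u_1 | ... | u_1] ∈ R^(4×1). The projector onto W = col(U) is P = U (U^T U)^(-1) U^T.
Compute U^T U =
  [7],
and U^T v = (-1).
Solve U^T U · c = U^T v for the coefficients: c = (-1/7). The projection is proj_W(v) = U c.
Check: (v - proj_W(v)) · u_1 = 0  (should be 0).
Result: proj_W(v) = (1/7, 1/7, 1/7, 2/7).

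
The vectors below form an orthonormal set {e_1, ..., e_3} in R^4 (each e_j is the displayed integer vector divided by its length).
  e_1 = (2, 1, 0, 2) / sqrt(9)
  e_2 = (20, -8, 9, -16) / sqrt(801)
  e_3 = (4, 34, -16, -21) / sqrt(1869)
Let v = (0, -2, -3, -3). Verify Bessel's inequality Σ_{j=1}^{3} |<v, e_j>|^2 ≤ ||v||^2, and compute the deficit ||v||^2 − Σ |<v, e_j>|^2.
Σ |<v, e_j>|^2 = 206/21; ||v||^2 = 22; deficit = 256/21

Write each e_j = u_j / sqrt(<u_j, u_j>) where u_j is the displayed integer vector. Then <v, e_j> = <v, u_j> / sqrt(<u_j, u_j>), so |<v, e_j>|^2 = <v, u_j>^2 / <u_j, u_j>.
Coefficients: <v, e_1> = -8/sqrt(9), <v, e_2> = 37/sqrt(801), <v, e_3> = 43/sqrt(1869).
Square and sum: Σ |<v, e_j>|^2 = 206/21.
Compute ||v||^2 = v·v = 22.
Deficit = 22 − 206/21 = 256/21 ≥ 0, confirming Bessel's inequality. (The deficit equals ||v − Σ <v,e_j> e_j||^2, the squared distance from v to span{e_j}.)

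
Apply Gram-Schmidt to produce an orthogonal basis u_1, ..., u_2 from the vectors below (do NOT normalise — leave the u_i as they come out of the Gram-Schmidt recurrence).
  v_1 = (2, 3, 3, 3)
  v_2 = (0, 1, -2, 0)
Orthogonal basis:
  u_1 = (2, 3, 3, 3)
  u_2 = (6/31, 40/31, -53/31, 9/31)

Apply the Gram-Schmidt recurrence
  u_1 = v_1
  u_i = v_i − Σ_{j<i} ((v_i · u_j) / (u_j · u_j)) · u_j.

Step by step this gives:
  u_1 = (2, 3, 3, 3)
  u_2 = (6/31, 40/31, -53/31, 9/31)

Orthogonality check:
  u_2 · u_1 = 0 (should be 0)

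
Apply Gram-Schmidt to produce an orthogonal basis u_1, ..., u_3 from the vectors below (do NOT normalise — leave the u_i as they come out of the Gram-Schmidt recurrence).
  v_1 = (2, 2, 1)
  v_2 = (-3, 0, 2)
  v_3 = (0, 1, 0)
Orthogonal basis:
  u_1 = (2, 2, 1)
  u_2 = (-19/9, 8/9, 22/9)
  u_3 = (-28/101, 49/101, -42/101)

Apply the Gram-Schmidt recurrence
  u_1 = v_1
  u_i = v_i − Σ_{j<i} ((v_i · u_j) / (u_j · u_j)) · u_j.

Step by step this gives:
  u_1 = (2, 2, 1)
  u_2 = (-19/9, 8/9, 22/9)
  u_3 = (-28/101, 49/101, -42/101)

Orthogonality check:
  u_2 · u_1 = 0 (should be 0)
  u_3 · u_1 = 0 (should be 0)
  u_3 · u_2 = 0 (should be 0)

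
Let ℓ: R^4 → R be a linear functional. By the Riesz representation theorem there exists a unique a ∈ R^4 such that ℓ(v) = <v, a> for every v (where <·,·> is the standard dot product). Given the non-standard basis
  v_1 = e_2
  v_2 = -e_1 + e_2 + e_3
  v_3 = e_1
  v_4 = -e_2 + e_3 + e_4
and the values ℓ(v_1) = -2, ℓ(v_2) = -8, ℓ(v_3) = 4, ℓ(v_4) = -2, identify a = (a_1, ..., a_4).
a = (4, -2, -2, -2)

Write a = (a_1, ..., a_4) in the standard basis. For each basis vector v_i, ℓ(v_i) = <v_i, a> is a linear equation in the a_j's. Collect the n equations into a matrix system V a = ℓ, where row i of V is v_i (expressed in the standard basis). Since V is invertible (lower-triangular with 1s on the diagonal, up to permutation), solve by back-substitution:
  V =
[[0, 1, 0, 0],
 [-1, 1, 1, 0],
 [1, 0, 0, 0],
 [0, -1, 1, 1]]
  V a = (-2, -8, 4, -2)
Solving gives a = (4, -2, -2, -2).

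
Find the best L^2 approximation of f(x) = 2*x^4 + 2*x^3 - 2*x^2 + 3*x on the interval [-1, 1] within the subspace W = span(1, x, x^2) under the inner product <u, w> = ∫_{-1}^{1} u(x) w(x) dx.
g(x) = -2*x^2/7 + 21*x/5 - 6/35

The best approximation g ∈ W is the orthogonal projection of f onto W. Writing g = a_0 + a_1 x + a_2 x^2, the coefficients solve the normal equations G · a = b where
  G_{ij} = <φ_i, φ_j> and b_i = <f, φ_i>, with φ_0 = 1, φ_1 = x, φ_2 = x^2.
G =
  [2, 0, 2/3]
  [0, 2/3, 0]
  [2/3, 0, 2/5],
b = (-8/15, 14/5, -8/35).
Solving gives a_0 = -6/35, a_1 = 21/5, a_2 = -2/7, so
  g(x) = -2*x^2/7 + 21*x/5 - 6/35.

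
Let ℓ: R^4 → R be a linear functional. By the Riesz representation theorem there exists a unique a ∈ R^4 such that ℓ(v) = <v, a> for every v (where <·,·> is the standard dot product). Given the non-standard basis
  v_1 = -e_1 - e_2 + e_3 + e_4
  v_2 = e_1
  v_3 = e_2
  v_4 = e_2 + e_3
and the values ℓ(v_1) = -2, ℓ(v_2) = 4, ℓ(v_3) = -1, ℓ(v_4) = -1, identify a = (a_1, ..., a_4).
a = (4, -1, 0, 1)

Write a = (a_1, ..., a_4) in the standard basis. For each basis vector v_i, ℓ(v_i) = <v_i, a> is a linear equation in the a_j's. Collect the n equations into a matrix system V a = ℓ, where row i of V is v_i (expressed in the standard basis). Since V is invertible (lower-triangular with 1s on the diagonal, up to permutation), solve by back-substitution:
  V =
[[-1, -1, 1, 1],
 [1, 0, 0, 0],
 [0, 1, 0, 0],
 [0, 1, 1, 0]]
  V a = (-2, 4, -1, -1)
Solving gives a = (4, -1, 0, 1).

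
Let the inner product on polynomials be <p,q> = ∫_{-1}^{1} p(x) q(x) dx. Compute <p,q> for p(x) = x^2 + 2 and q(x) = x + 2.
<p,q> = 28/3

Expand the product: p(x)·q(x) = x^3 + 2*x^2 + 2*x + 4.
∫_{-1}^{1} of each monomial x^k gives [2/(k+1) if k even, 0 if k odd]. Integrating term-by-term (or equivalently evaluating the antiderivative F(x) = x^4/4 + 2*x^3/3 + x^2 + 4*x at the endpoints):
  F(1) − F(−1) = 71/12 − (-41/12) = 28/3.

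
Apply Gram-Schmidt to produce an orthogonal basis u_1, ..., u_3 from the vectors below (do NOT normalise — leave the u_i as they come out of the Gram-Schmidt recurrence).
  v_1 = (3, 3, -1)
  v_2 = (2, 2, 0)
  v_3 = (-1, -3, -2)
Orthogonal basis:
  u_1 = (3, 3, -1)
  u_2 = (2/19, 2/19, 12/19)
  u_3 = (1, -1, 0)

Apply the Gram-Schmidt recurrence
  u_1 = v_1
  u_i = v_i − Σ_{j<i} ((v_i · u_j) / (u_j · u_j)) · u_j.

Step by step this gives:
  u_1 = (3, 3, -1)
  u_2 = (2/19, 2/19, 12/19)
  u_3 = (1, -1, 0)

Orthogonality check:
  u_2 · u_1 = 0 (should be 0)
  u_3 · u_1 = 0 (should be 0)
  u_3 · u_2 = 0 (should be 0)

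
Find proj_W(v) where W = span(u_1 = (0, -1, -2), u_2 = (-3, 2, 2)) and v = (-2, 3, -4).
proj_W(v) = (-150/49, -9/49, -118/49)

Set up U = [u_1 | ... | u_2] ∈ R^(3×2). The projector onto W = col(U) is P = U (U^T U)^(-1) U^T.
Compute U^T U =
  [5, -6]
  [-6, 17],
and U^T v = (5, 4).
Solve U^T U · c = U^T v for the coefficients: c = (109/49, 50/49). The projection is proj_W(v) = U c.
Check: (v - proj_W(v)) · u_1 = 0  (should be 0).
Check: (v - proj_W(v)) · u_2 = 0  (should be 0).
Result: proj_W(v) = (-150/49, -9/49, -118/49).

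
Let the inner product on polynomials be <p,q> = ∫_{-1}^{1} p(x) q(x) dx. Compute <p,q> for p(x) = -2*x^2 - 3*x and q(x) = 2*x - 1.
<p,q> = -8/3

Expand the product: p(x)·q(x) = -4*x^3 - 4*x^2 + 3*x.
∫_{-1}^{1} of each monomial x^k gives [2/(k+1) if k even, 0 if k odd]. Integrating term-by-term (or equivalently evaluating the antiderivative F(x) = -x^4 - 4*x^3/3 + 3*x^2/2 at the endpoints):
  F(1) − F(−1) = -5/6 − (11/6) = -8/3.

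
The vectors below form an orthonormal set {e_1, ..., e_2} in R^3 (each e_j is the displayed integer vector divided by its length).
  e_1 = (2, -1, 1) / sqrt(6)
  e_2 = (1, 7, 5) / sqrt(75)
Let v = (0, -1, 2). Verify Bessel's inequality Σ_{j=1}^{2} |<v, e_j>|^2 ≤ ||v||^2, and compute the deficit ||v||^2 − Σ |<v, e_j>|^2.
Σ |<v, e_j>|^2 = 81/50; ||v||^2 = 5; deficit = 169/50

Write each e_j = u_j / sqrt(<u_j, u_j>) where u_j is the displayed integer vector. Then <v, e_j> = <v, u_j> / sqrt(<u_j, u_j>), so |<v, e_j>|^2 = <v, u_j>^2 / <u_j, u_j>.
Coefficients: <v, e_1> = 3/sqrt(6), <v, e_2> = 3/sqrt(75).
Square and sum: Σ |<v, e_j>|^2 = 81/50.
Compute ||v||^2 = v·v = 5.
Deficit = 5 − 81/50 = 169/50 ≥ 0, confirming Bessel's inequality. (The deficit equals ||v − Σ <v,e_j> e_j||^2, the squared distance from v to span{e_j}.)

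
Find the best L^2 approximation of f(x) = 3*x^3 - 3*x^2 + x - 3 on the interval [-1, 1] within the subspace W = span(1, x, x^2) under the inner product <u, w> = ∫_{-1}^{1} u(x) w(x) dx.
g(x) = -3*x^2 + 14*x/5 - 3

The best approximation g ∈ W is the orthogonal projection of f onto W. Writing g = a_0 + a_1 x + a_2 x^2, the coefficients solve the normal equations G · a = b where
  G_{ij} = <φ_i, φ_j> and b_i = <f, φ_i>, with φ_0 = 1, φ_1 = x, φ_2 = x^2.
G =
  [2, 0, 2/3]
  [0, 2/3, 0]
  [2/3, 0, 2/5],
b = (-8, 28/15, -16/5).
Solving gives a_0 = -3, a_1 = 14/5, a_2 = -3, so
  g(x) = -3*x^2 + 14*x/5 - 3.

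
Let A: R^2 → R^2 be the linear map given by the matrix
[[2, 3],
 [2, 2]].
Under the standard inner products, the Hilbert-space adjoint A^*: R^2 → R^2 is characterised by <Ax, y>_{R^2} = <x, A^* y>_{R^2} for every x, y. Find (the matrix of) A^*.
A^* = A^T =
[[2, 2],
 [3, 2]]

For real matrices with standard dot products, the defining identity <Ax, y> = <x, A^* y> gives (Ax)^T y = x^T (A^*) y, i.e. x^T A^T y = x^T (A^*) y. Since this holds for all x, y, we must have A^* = A^T. Therefore
A^* =
[[2, 2],
 [3, 2]].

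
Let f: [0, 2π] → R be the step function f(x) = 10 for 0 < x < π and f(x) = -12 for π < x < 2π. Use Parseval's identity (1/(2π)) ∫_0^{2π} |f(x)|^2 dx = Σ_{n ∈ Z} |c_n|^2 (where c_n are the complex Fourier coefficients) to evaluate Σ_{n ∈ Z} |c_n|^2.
Σ |c_n|^2 = 122

Parseval equates the L^2 energy of f (normalised by 1/(2π)) with the ℓ^2 sum of its Fourier coefficients: (1/(2π)) ∫_0^{2π} |f|^2 = Σ |c_n|^2.
Compute the left side: (1/(2π)) [∫_0^π 10^2 dx + ∫_π^{2π} (-12)^2 dx] = (1/(2π)) · (100π + 144π) = (100 + 144)/2 = 122.
So Σ_{n ∈ Z} |c_n|^2 = 122.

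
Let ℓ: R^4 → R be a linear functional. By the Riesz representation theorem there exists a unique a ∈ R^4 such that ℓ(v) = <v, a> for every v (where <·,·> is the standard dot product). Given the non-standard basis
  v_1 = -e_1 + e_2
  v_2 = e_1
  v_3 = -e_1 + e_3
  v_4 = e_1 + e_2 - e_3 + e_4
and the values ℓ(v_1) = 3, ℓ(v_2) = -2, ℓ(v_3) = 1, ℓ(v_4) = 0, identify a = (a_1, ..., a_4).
a = (-2, 1, -1, 0)

Write a = (a_1, ..., a_4) in the standard basis. For each basis vector v_i, ℓ(v_i) = <v_i, a> is a linear equation in the a_j's. Collect the n equations into a matrix system V a = ℓ, where row i of V is v_i (expressed in the standard basis). Since V is invertible (lower-triangular with 1s on the diagonal, up to permutation), solve by back-substitution:
  V =
[[-1, 1, 0, 0],
 [1, 0, 0, 0],
 [-1, 0, 1, 0],
 [1, 1, -1, 1]]
  V a = (3, -2, 1, 0)
Solving gives a = (-2, 1, -1, 0).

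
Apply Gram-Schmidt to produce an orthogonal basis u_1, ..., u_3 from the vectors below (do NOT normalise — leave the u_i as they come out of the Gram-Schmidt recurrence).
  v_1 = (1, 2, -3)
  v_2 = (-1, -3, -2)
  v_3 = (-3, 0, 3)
Orthogonal basis:
  u_1 = (1, 2, -3)
  u_2 = (-13/14, -20/7, -31/14)
  u_3 = (-12/5, 12/13, -12/65)

Apply the Gram-Schmidt recurrence
  u_1 = v_1
  u_i = v_i − Σ_{j<i} ((v_i · u_j) / (u_j · u_j)) · u_j.

Step by step this gives:
  u_1 = (1, 2, -3)
  u_2 = (-13/14, -20/7, -31/14)
  u_3 = (-12/5, 12/13, -12/65)

Orthogonality check:
  u_2 · u_1 = 0 (should be 0)
  u_3 · u_1 = 0 (should be 0)
  u_3 · u_2 = 0 (should be 0)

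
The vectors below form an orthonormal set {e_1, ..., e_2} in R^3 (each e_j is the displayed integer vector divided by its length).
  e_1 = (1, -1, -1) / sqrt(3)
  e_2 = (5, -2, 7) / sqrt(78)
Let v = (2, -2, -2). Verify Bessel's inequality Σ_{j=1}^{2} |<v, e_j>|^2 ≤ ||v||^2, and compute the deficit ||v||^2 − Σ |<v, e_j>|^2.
Σ |<v, e_j>|^2 = 12; ||v||^2 = 12; deficit = 0

Write each e_j = u_j / sqrt(<u_j, u_j>) where u_j is the displayed integer vector. Then <v, e_j> = <v, u_j> / sqrt(<u_j, u_j>), so |<v, e_j>|^2 = <v, u_j>^2 / <u_j, u_j>.
Coefficients: <v, e_1> = 6/sqrt(3), <v, e_2> = 0/sqrt(78).
Square and sum: Σ |<v, e_j>|^2 = 12.
Compute ||v||^2 = v·v = 12.
Deficit = 12 − 12 = 0 ≥ 0, confirming Bessel's inequality. (The deficit equals ||v − Σ <v,e_j> e_j||^2, the squared distance from v to span{e_j}.)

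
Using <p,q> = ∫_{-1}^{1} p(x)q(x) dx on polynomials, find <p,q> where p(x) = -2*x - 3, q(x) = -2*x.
<p,q> = 8/3

Expand the product: p(x)·q(x) = 4*x^2 + 6*x.
∫_{-1}^{1} of each monomial x^k gives [2/(k+1) if k even, 0 if k odd]. Integrating term-by-term (or equivalently evaluating the antiderivative F(x) = 4*x^3/3 + 3*x^2 at the endpoints):
  F(1) − F(−1) = 13/3 − (5/3) = 8/3.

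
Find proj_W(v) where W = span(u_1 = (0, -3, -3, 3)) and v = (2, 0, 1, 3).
proj_W(v) = (0, -2/3, -2/3, 2/3)

Set up U = [u_1 | ... | u_1] ∈ R^(4×1). The projector onto W = col(U) is P = U (U^T U)^(-1) U^T.
Compute U^T U =
  [27],
and U^T v = (6).
Solve U^T U · c = U^T v for the coefficients: c = (2/9). The projection is proj_W(v) = U c.
Check: (v - proj_W(v)) · u_1 = 0  (should be 0).
Result: proj_W(v) = (0, -2/3, -2/3, 2/3).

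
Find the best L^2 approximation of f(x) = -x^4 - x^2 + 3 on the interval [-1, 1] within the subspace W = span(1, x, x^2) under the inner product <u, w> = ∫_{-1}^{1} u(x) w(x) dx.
g(x) = 108/35 - 13*x^2/7

The best approximation g ∈ W is the orthogonal projection of f onto W. Writing g = a_0 + a_1 x + a_2 x^2, the coefficients solve the normal equations G · a = b where
  G_{ij} = <φ_i, φ_j> and b_i = <f, φ_i>, with φ_0 = 1, φ_1 = x, φ_2 = x^2.
G =
  [2, 0, 2/3]
  [0, 2/3, 0]
  [2/3, 0, 2/5],
b = (74/15, 0, 46/35).
Solving gives a_0 = 108/35, a_1 = 0, a_2 = -13/7, so
  g(x) = 108/35 - 13*x^2/7.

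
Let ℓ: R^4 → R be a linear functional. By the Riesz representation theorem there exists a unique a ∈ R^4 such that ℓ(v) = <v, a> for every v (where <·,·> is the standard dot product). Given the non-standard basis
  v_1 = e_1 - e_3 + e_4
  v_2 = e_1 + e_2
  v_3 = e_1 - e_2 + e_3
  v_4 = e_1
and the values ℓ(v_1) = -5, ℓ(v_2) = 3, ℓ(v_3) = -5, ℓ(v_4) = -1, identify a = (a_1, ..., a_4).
a = (-1, 4, 0, -4)

Write a = (a_1, ..., a_4) in the standard basis. For each basis vector v_i, ℓ(v_i) = <v_i, a> is a linear equation in the a_j's. Collect the n equations into a matrix system V a = ℓ, where row i of V is v_i (expressed in the standard basis). Since V is invertible (lower-triangular with 1s on the diagonal, up to permutation), solve by back-substitution:
  V =
[[1, 0, -1, 1],
 [1, 1, 0, 0],
 [1, -1, 1, 0],
 [1, 0, 0, 0]]
  V a = (-5, 3, -5, -1)
Solving gives a = (-1, 4, 0, -4).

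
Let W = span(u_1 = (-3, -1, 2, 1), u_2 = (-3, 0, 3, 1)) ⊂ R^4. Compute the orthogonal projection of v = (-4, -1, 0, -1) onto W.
proj_W(v) = (-75/29, -52/29, 23/29, 25/29)

Set up U = [u_1 | ... | u_2] ∈ R^(4×2). The projector onto W = col(U) is P = U (U^T U)^(-1) U^T.
Compute U^T U =
  [15, 16]
  [16, 19],
and U^T v = (12, 11).
Solve U^T U · c = U^T v for the coefficients: c = (52/29, -27/29). The projection is proj_W(v) = U c.
Check: (v - proj_W(v)) · u_1 = 0  (should be 0).
Check: (v - proj_W(v)) · u_2 = 0  (should be 0).
Result: proj_W(v) = (-75/29, -52/29, 23/29, 25/29).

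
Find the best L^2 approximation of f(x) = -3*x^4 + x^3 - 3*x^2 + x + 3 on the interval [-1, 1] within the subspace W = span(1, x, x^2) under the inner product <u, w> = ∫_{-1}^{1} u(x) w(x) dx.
g(x) = -39*x^2/7 + 8*x/5 + 114/35

The best approximation g ∈ W is the orthogonal projection of f onto W. Writing g = a_0 + a_1 x + a_2 x^2, the coefficients solve the normal equations G · a = b where
  G_{ij} = <φ_i, φ_j> and b_i = <f, φ_i>, with φ_0 = 1, φ_1 = x, φ_2 = x^2.
G =
  [2, 0, 2/3]
  [0, 2/3, 0]
  [2/3, 0, 2/5],
b = (14/5, 16/15, -2/35).
Solving gives a_0 = 114/35, a_1 = 8/5, a_2 = -39/7, so
  g(x) = -39*x^2/7 + 8*x/5 + 114/35.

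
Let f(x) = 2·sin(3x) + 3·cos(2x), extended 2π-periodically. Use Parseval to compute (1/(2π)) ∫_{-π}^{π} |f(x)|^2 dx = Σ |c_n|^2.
Σ |c_n|^2 = 13/2

Expand |f|^2 and use orthogonality of {sin(nx), cos(mx)} on [-π, π]:
  ∫_{-π}^{π} sin(nx)^2 dx = π, ∫ cos(mx)^2 dx = π, and cross terms integrate to 0.
So ∫_{-π}^{π} f(x)^2 dx = 2^2 · π + 3^2 · π = (4 + 9)π.
Divide by 2π: (4 + 9)/2 = 13/2.
By Parseval, this equals Σ |c_n|^2.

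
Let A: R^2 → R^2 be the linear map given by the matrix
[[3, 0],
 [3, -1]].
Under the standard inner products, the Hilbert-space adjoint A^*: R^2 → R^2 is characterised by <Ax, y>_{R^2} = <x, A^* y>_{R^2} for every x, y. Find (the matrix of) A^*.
A^* = A^T =
[[3, 3],
 [0, -1]]

For real matrices with standard dot products, the defining identity <Ax, y> = <x, A^* y> gives (Ax)^T y = x^T (A^*) y, i.e. x^T A^T y = x^T (A^*) y. Since this holds for all x, y, we must have A^* = A^T. Therefore
A^* =
[[3, 3],
 [0, -1]].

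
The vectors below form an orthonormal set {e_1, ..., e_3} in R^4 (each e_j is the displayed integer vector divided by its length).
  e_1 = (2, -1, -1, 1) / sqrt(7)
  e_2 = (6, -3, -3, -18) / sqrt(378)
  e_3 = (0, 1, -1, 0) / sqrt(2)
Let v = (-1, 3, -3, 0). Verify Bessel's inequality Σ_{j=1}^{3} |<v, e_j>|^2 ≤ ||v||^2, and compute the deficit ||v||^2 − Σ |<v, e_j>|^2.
Σ |<v, e_j>|^2 = 56/3; ||v||^2 = 19; deficit = 1/3

Write each e_j = u_j / sqrt(<u_j, u_j>) where u_j is the displayed integer vector. Then <v, e_j> = <v, u_j> / sqrt(<u_j, u_j>), so |<v, e_j>|^2 = <v, u_j>^2 / <u_j, u_j>.
Coefficients: <v, e_1> = -2/sqrt(7), <v, e_2> = -6/sqrt(378), <v, e_3> = 6/sqrt(2).
Square and sum: Σ |<v, e_j>|^2 = 56/3.
Compute ||v||^2 = v·v = 19.
Deficit = 19 − 56/3 = 1/3 ≥ 0, confirming Bessel's inequality. (The deficit equals ||v − Σ <v,e_j> e_j||^2, the squared distance from v to span{e_j}.)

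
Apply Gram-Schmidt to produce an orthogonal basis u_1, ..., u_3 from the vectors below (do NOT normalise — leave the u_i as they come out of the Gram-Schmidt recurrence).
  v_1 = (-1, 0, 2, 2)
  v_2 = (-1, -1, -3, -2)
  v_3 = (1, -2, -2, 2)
Orthogonal basis:
  u_1 = (-1, 0, 2, 2)
  u_2 = (-2, -1, -1, 0)
  u_3 = (14/9, -5/3, -13/9, 20/9)

Apply the Gram-Schmidt recurrence
  u_1 = v_1
  u_i = v_i − Σ_{j<i} ((v_i · u_j) / (u_j · u_j)) · u_j.

Step by step this gives:
  u_1 = (-1, 0, 2, 2)
  u_2 = (-2, -1, -1, 0)
  u_3 = (14/9, -5/3, -13/9, 20/9)

Orthogonality check:
  u_2 · u_1 = 0 (should be 0)
  u_3 · u_1 = 0 (should be 0)
  u_3 · u_2 = 0 (should be 0)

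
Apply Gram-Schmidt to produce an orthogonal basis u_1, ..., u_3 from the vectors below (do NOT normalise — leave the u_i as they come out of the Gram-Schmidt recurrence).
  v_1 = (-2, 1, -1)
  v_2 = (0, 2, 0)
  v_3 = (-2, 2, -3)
Orthogonal basis:
  u_1 = (-2, 1, -1)
  u_2 = (2/3, 5/3, 1/3)
  u_3 = (4/5, 0, -8/5)

Apply the Gram-Schmidt recurrence
  u_1 = v_1
  u_i = v_i − Σ_{j<i} ((v_i · u_j) / (u_j · u_j)) · u_j.

Step by step this gives:
  u_1 = (-2, 1, -1)
  u_2 = (2/3, 5/3, 1/3)
  u_3 = (4/5, 0, -8/5)

Orthogonality check:
  u_2 · u_1 = 0 (should be 0)
  u_3 · u_1 = 0 (should be 0)
  u_3 · u_2 = 0 (should be 0)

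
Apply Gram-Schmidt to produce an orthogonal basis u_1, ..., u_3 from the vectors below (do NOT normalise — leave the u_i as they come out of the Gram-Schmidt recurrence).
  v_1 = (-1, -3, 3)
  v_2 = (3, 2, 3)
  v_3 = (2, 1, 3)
Orthogonal basis:
  u_1 = (-1, -3, 3)
  u_2 = (3, 2, 3)
  u_3 = (-45/418, 18/209, 21/418)

Apply the Gram-Schmidt recurrence
  u_1 = v_1
  u_i = v_i − Σ_{j<i} ((v_i · u_j) / (u_j · u_j)) · u_j.

Step by step this gives:
  u_1 = (-1, -3, 3)
  u_2 = (3, 2, 3)
  u_3 = (-45/418, 18/209, 21/418)

Orthogonality check:
  u_2 · u_1 = 0 (should be 0)
  u_3 · u_1 = 0 (should be 0)
  u_3 · u_2 = 0 (should be 0)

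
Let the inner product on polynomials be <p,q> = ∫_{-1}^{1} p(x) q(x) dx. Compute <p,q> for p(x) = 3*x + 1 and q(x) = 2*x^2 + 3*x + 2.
<p,q> = 34/3

Expand the product: p(x)·q(x) = 6*x^3 + 11*x^2 + 9*x + 2.
∫_{-1}^{1} of each monomial x^k gives [2/(k+1) if k even, 0 if k odd]. Integrating term-by-term (or equivalently evaluating the antiderivative F(x) = 3*x^4/2 + 11*x^3/3 + 9*x^2/2 + 2*x at the endpoints):
  F(1) − F(−1) = 35/3 − (1/3) = 34/3.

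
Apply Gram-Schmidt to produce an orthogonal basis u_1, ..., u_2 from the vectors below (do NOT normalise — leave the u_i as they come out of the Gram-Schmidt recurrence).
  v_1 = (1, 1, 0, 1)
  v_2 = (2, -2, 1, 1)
Orthogonal basis:
  u_1 = (1, 1, 0, 1)
  u_2 = (5/3, -7/3, 1, 2/3)

Apply the Gram-Schmidt recurrence
  u_1 = v_1
  u_i = v_i − Σ_{j<i} ((v_i · u_j) / (u_j · u_j)) · u_j.

Step by step this gives:
  u_1 = (1, 1, 0, 1)
  u_2 = (5/3, -7/3, 1, 2/3)

Orthogonality check:
  u_2 · u_1 = 0 (should be 0)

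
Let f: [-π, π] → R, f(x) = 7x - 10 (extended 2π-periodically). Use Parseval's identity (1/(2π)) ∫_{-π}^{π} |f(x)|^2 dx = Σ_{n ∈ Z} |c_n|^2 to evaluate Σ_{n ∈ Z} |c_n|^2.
Σ |c_n|^2 = 49π^2/3 + 100

Expand and integrate term by term over [-π, π]:
  ∫ (7x)^2 dx = 49·(2π^3/3); ∫ 2·7·(-10)·x dx = 0 (odd integrand); ∫ (-10)^2 dx = 100·2π.
So (1/(2π)) ∫_{-π}^{π} (7x - 10)^2 dx = 49π^2/3 + 100 = 49π^2/3 + 100.
Parseval ⇒ Σ |c_n|^2 = 49π^2/3 + 100.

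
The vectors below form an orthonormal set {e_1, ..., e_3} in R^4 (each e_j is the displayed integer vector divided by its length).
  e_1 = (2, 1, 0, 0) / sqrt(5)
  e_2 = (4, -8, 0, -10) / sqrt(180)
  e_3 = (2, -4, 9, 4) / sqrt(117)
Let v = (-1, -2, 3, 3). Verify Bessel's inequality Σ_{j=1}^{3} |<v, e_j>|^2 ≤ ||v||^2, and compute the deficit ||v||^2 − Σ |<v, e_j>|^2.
Σ |<v, e_j>|^2 = 290/13; ||v||^2 = 23; deficit = 9/13

Write each e_j = u_j / sqrt(<u_j, u_j>) where u_j is the displayed integer vector. Then <v, e_j> = <v, u_j> / sqrt(<u_j, u_j>), so |<v, e_j>|^2 = <v, u_j>^2 / <u_j, u_j>.
Coefficients: <v, e_1> = -4/sqrt(5), <v, e_2> = -18/sqrt(180), <v, e_3> = 45/sqrt(117).
Square and sum: Σ |<v, e_j>|^2 = 290/13.
Compute ||v||^2 = v·v = 23.
Deficit = 23 − 290/13 = 9/13 ≥ 0, confirming Bessel's inequality. (The deficit equals ||v − Σ <v,e_j> e_j||^2, the squared distance from v to span{e_j}.)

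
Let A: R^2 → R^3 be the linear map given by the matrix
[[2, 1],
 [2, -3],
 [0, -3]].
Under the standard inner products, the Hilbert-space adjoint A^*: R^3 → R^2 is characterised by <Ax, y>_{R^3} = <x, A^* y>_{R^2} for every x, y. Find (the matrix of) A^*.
A^* = A^T =
[[2, 2, 0],
 [1, -3, -3]]

For real matrices with standard dot products, the defining identity <Ax, y> = <x, A^* y> gives (Ax)^T y = x^T (A^*) y, i.e. x^T A^T y = x^T (A^*) y. Since this holds for all x, y, we must have A^* = A^T. Therefore
A^* =
[[2, 2, 0],
 [1, -3, -3]].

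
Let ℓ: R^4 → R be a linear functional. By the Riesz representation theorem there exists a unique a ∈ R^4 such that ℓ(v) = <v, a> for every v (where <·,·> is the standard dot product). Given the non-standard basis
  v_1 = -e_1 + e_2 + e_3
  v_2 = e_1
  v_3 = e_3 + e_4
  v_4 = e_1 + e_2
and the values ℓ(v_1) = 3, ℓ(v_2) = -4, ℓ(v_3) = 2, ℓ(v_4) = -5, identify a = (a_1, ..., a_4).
a = (-4, -1, 0, 2)

Write a = (a_1, ..., a_4) in the standard basis. For each basis vector v_i, ℓ(v_i) = <v_i, a> is a linear equation in the a_j's. Collect the n equations into a matrix system V a = ℓ, where row i of V is v_i (expressed in the standard basis). Since V is invertible (lower-triangular with 1s on the diagonal, up to permutation), solve by back-substitution:
  V =
[[-1, 1, 1, 0],
 [1, 0, 0, 0],
 [0, 0, 1, 1],
 [1, 1, 0, 0]]
  V a = (3, -4, 2, -5)
Solving gives a = (-4, -1, 0, 2).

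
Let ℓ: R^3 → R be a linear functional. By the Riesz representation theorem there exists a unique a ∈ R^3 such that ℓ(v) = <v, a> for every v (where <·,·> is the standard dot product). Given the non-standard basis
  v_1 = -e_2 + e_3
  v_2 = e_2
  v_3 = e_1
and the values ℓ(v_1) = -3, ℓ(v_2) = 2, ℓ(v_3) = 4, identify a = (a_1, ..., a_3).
a = (4, 2, -1)

Write a = (a_1, ..., a_3) in the standard basis. For each basis vector v_i, ℓ(v_i) = <v_i, a> is a linear equation in the a_j's. Collect the n equations into a matrix system V a = ℓ, where row i of V is v_i (expressed in the standard basis). Since V is invertible (lower-triangular with 1s on the diagonal, up to permutation), solve by back-substitution:
  V =
[[0, -1, 1],
 [0, 1, 0],
 [1, 0, 0]]
  V a = (-3, 2, 4)
Solving gives a = (4, 2, -1).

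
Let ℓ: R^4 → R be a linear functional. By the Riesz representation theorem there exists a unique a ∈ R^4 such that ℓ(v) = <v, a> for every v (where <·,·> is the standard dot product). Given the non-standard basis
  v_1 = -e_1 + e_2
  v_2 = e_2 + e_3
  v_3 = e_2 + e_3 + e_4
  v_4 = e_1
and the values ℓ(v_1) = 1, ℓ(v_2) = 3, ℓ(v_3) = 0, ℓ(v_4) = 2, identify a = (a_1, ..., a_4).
a = (2, 3, 0, -3)

Write a = (a_1, ..., a_4) in the standard basis. For each basis vector v_i, ℓ(v_i) = <v_i, a> is a linear equation in the a_j's. Collect the n equations into a matrix system V a = ℓ, where row i of V is v_i (expressed in the standard basis). Since V is invertible (lower-triangular with 1s on the diagonal, up to permutation), solve by back-substitution:
  V =
[[-1, 1, 0, 0],
 [0, 1, 1, 0],
 [0, 1, 1, 1],
 [1, 0, 0, 0]]
  V a = (1, 3, 0, 2)
Solving gives a = (2, 3, 0, -3).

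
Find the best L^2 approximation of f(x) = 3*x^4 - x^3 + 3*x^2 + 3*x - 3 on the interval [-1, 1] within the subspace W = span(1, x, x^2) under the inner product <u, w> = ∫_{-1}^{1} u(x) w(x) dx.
g(x) = 39*x^2/7 + 12*x/5 - 114/35

The best approximation g ∈ W is the orthogonal projection of f onto W. Writing g = a_0 + a_1 x + a_2 x^2, the coefficients solve the normal equations G · a = b where
  G_{ij} = <φ_i, φ_j> and b_i = <f, φ_i>, with φ_0 = 1, φ_1 = x, φ_2 = x^2.
G =
  [2, 0, 2/3]
  [0, 2/3, 0]
  [2/3, 0, 2/5],
b = (-14/5, 8/5, 2/35).
Solving gives a_0 = -114/35, a_1 = 12/5, a_2 = 39/7, so
  g(x) = 39*x^2/7 + 12*x/5 - 114/35.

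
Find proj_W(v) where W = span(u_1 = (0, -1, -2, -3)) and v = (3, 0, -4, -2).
proj_W(v) = (0, -1, -2, -3)

Set up U = [u_1 | ... | u_1] ∈ R^(4×1). The projector onto W = col(U) is P = U (U^T U)^(-1) U^T.
Compute U^T U =
  [14],
and U^T v = (14).
Solve U^T U · c = U^T v for the coefficients: c = (1). The projection is proj_W(v) = U c.
Check: (v - proj_W(v)) · u_1 = 0  (should be 0).
Result: proj_W(v) = (0, -1, -2, -3).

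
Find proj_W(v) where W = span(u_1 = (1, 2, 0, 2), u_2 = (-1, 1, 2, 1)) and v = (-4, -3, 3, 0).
proj_W(v) = (-92/27, -89/54, 31/9, -89/54)

Set up U = [u_1 | ... | u_2] ∈ R^(4×2). The projector onto W = col(U) is P = U (U^T U)^(-1) U^T.
Compute U^T U =
  [9, 3]
  [3, 7],
and U^T v = (-10, 7).
Solve U^T U · c = U^T v for the coefficients: c = (-91/54, 31/18). The projection is proj_W(v) = U c.
Check: (v - proj_W(v)) · u_1 = 0  (should be 0).
Check: (v - proj_W(v)) · u_2 = 0  (should be 0).
Result: proj_W(v) = (-92/27, -89/54, 31/9, -89/54).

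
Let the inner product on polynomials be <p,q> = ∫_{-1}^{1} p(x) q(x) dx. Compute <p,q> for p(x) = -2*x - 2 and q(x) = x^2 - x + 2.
<p,q> = -8

Expand the product: p(x)·q(x) = -2*x^3 - 2*x - 4.
∫_{-1}^{1} of each monomial x^k gives [2/(k+1) if k even, 0 if k odd]. Integrating term-by-term (or equivalently evaluating the antiderivative F(x) = -x^4/2 - x^2 - 4*x at the endpoints):
  F(1) − F(−1) = -11/2 − (5/2) = -8.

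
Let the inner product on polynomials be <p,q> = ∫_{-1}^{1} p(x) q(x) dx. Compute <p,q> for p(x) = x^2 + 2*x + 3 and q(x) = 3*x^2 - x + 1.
<p,q> = 188/15

Expand the product: p(x)·q(x) = 3*x^4 + 5*x^3 + 8*x^2 - x + 3.
∫_{-1}^{1} of each monomial x^k gives [2/(k+1) if k even, 0 if k odd]. Integrating term-by-term (or equivalently evaluating the antiderivative F(x) = 3*x^5/5 + 5*x^4/4 + 8*x^3/3 - x^2/2 + 3*x at the endpoints):
  F(1) − F(−1) = 421/60 − (-331/60) = 188/15.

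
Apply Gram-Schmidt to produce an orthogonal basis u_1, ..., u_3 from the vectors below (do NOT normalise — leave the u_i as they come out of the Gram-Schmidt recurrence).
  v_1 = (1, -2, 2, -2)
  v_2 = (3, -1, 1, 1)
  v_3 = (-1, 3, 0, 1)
Orthogonal basis:
  u_1 = (1, -2, 2, -2)
  u_2 = (34/13, -3/13, 3/13, 23/13)
  u_3 = (12/131, 207/131, 186/131, -15/131)

Apply the Gram-Schmidt recurrence
  u_1 = v_1
  u_i = v_i − Σ_{j<i} ((v_i · u_j) / (u_j · u_j)) · u_j.

Step by step this gives:
  u_1 = (1, -2, 2, -2)
  u_2 = (34/13, -3/13, 3/13, 23/13)
  u_3 = (12/131, 207/131, 186/131, -15/131)

Orthogonality check:
  u_2 · u_1 = 0 (should be 0)
  u_3 · u_1 = 0 (should be 0)
  u_3 · u_2 = 0 (should be 0)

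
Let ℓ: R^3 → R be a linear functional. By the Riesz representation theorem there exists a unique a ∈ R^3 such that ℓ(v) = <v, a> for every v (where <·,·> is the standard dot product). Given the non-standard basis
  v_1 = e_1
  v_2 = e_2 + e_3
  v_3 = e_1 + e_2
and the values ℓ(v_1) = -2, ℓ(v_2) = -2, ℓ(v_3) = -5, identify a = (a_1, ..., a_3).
a = (-2, -3, 1)

Write a = (a_1, ..., a_3) in the standard basis. For each basis vector v_i, ℓ(v_i) = <v_i, a> is a linear equation in the a_j's. Collect the n equations into a matrix system V a = ℓ, where row i of V is v_i (expressed in the standard basis). Since V is invertible (lower-triangular with 1s on the diagonal, up to permutation), solve by back-substitution:
  V =
[[1, 0, 0],
 [0, 1, 1],
 [1, 1, 0]]
  V a = (-2, -2, -5)
Solving gives a = (-2, -3, 1).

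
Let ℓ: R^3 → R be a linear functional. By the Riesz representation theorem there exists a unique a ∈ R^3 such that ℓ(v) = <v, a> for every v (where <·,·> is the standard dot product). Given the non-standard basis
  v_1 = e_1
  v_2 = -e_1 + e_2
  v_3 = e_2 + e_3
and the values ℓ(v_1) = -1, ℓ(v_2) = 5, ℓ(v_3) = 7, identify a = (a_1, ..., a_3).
a = (-1, 4, 3)

Write a = (a_1, ..., a_3) in the standard basis. For each basis vector v_i, ℓ(v_i) = <v_i, a> is a linear equation in the a_j's. Collect the n equations into a matrix system V a = ℓ, where row i of V is v_i (expressed in the standard basis). Since V is invertible (lower-triangular with 1s on the diagonal, up to permutation), solve by back-substitution:
  V =
[[1, 0, 0],
 [-1, 1, 0],
 [0, 1, 1]]
  V a = (-1, 5, 7)
Solving gives a = (-1, 4, 3).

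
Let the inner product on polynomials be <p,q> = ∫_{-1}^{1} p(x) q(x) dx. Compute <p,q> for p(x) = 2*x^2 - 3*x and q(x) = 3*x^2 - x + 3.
<p,q> = 42/5

Expand the product: p(x)·q(x) = 6*x^4 - 11*x^3 + 9*x^2 - 9*x.
∫_{-1}^{1} of each monomial x^k gives [2/(k+1) if k even, 0 if k odd]. Integrating term-by-term (or equivalently evaluating the antiderivative F(x) = 6*x^5/5 - 11*x^4/4 + 3*x^3 - 9*x^2/2 at the endpoints):
  F(1) − F(−1) = -61/20 − (-229/20) = 42/5.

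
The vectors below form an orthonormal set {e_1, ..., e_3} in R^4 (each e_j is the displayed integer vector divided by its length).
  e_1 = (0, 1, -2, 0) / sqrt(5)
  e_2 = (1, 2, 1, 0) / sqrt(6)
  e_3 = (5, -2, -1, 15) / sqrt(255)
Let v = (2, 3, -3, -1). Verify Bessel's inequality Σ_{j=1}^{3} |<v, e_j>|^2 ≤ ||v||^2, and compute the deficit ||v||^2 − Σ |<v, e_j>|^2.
Σ |<v, e_j>|^2 = 701/34; ||v||^2 = 23; deficit = 81/34

Write each e_j = u_j / sqrt(<u_j, u_j>) where u_j is the displayed integer vector. Then <v, e_j> = <v, u_j> / sqrt(<u_j, u_j>), so |<v, e_j>|^2 = <v, u_j>^2 / <u_j, u_j>.
Coefficients: <v, e_1> = 9/sqrt(5), <v, e_2> = 5/sqrt(6), <v, e_3> = -8/sqrt(255).
Square and sum: Σ |<v, e_j>|^2 = 701/34.
Compute ||v||^2 = v·v = 23.
Deficit = 23 − 701/34 = 81/34 ≥ 0, confirming Bessel's inequality. (The deficit equals ||v − Σ <v,e_j> e_j||^2, the squared distance from v to span{e_j}.)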